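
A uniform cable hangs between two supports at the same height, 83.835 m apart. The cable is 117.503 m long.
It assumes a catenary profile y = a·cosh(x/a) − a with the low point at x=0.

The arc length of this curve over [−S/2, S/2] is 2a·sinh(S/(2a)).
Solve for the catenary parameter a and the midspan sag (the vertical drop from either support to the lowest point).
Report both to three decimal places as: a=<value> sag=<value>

seed: a₀ = √(S³/(24(L−S))) = √(83.835³/(24·33.668)) = 27.003731
iter 1: u=1.552285  f(a)=+4.297e+00  f'(a)=-3.149e+00  a ← 27.003731 − (+4.297e+00/-3.149e+00) = 28.368497
iter 2: u=1.477607  f(a)=+3.472e-01  f'(a)=-2.658e+00  a ← 28.368497 − (+3.472e-01/-2.658e+00) = 28.499115
iter 3: u=1.470835  f(a)=+2.708e-03  f'(a)=-2.617e+00  a ← 28.499115 − (+2.708e-03/-2.617e+00) = 28.500150
iter 4: u=1.470782  f(a)=+1.676e-07  f'(a)=-2.617e+00  a ← 28.500150 − (+1.676e-07/-2.617e+00) = 28.500150
iter 5: u=1.470782  f(a)=-1.421e-14  f'(a)=-2.617e+00  a ← 28.500150 − (-1.421e-14/-2.617e+00) = 28.500150
converged: |Δa| < 1e-12 after 5 iterations
sag = a·(cosh(S/(2a)) − 1) = 28.500150·(cosh(1.470782) − 1) = 36.799140
T_max/T_min = cosh(S/(2a)) = 2.291191

a=28.500 sag=36.799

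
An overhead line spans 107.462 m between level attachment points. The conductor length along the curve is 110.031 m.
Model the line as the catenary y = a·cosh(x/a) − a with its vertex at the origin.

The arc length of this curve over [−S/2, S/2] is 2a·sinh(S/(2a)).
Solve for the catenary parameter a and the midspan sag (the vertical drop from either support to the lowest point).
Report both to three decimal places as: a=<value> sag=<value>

a=142.377 sag=10.260

seed: a₀ = √(S³/(24(L−S))) = √(107.462³/(24·2.569)) = 141.871351
iter 1: u=0.378730  f(a)=+1.849e-02  f'(a)=-3.674e-02  a ← 141.871351 − (+1.849e-02/-3.674e-02) = 142.374576
iter 2: u=0.377392  f(a)=+9.883e-05  f'(a)=-3.635e-02  a ← 142.374576 − (+9.883e-05/-3.635e-02) = 142.377295
iter 3: u=0.377385  f(a)=+2.858e-09  f'(a)=-3.634e-02  a ← 142.377295 − (+2.858e-09/-3.634e-02) = 142.377295
iter 4: u=0.377385  f(a)=+0.000e+00  f'(a)=-3.634e-02  a ← 142.377295 − (+0.000e+00/-3.634e-02) = 142.377295
converged: |Δa| < 1e-12 after 4 iterations
sag = a·(cosh(S/(2a)) − 1) = 142.377295·(cosh(0.377385) − 1) = 10.259527
T_max/T_min = cosh(S/(2a)) = 1.072059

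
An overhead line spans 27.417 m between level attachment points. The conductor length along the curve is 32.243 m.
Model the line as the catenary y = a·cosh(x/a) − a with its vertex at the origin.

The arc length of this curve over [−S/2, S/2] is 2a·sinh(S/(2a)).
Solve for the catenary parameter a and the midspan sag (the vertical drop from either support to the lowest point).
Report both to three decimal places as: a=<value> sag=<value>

a=13.678 sag=7.464

seed: a₀ = √(S³/(24(L−S))) = √(27.417³/(24·4.826)) = 13.339226
iter 1: u=1.027683  f(a)=+2.613e-01  f'(a)=-8.029e-01  a ← 13.339226 − (+2.613e-01/-8.029e-01) = 13.664715
iter 2: u=1.003204  f(a)=+9.872e-03  f'(a)=-7.433e-01  a ← 13.664715 − (+9.872e-03/-7.433e-01) = 13.677995
iter 3: u=1.002230  f(a)=+1.531e-05  f'(a)=-7.410e-01  a ← 13.677995 − (+1.531e-05/-7.410e-01) = 13.678016
iter 4: u=1.002229  f(a)=+3.693e-11  f'(a)=-7.410e-01  a ← 13.678016 − (+3.693e-11/-7.410e-01) = 13.678016
iter 5: u=1.002229  f(a)=-7.105e-15  f'(a)=-7.410e-01  a ← 13.678016 − (-7.105e-15/-7.410e-01) = 13.678016
converged: |Δa| < 1e-12 after 5 iterations
sag = a·(cosh(S/(2a)) − 1) = 13.678016·(cosh(1.002229) − 1) = 7.464143
T_max/T_min = cosh(S/(2a)) = 1.545704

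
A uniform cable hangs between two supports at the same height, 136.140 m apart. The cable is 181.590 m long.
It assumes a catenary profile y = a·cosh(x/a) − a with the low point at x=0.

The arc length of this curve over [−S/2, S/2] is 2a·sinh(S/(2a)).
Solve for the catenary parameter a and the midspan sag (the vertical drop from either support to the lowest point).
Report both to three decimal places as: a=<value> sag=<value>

seed: a₀ = √(S³/(24(L−S))) = √(136.140³/(24·45.450)) = 48.095678
iter 1: u=1.415304  f(a)=+4.775e+00  f'(a)=-2.297e+00  a ← 48.095678 − (+4.775e+00/-2.297e+00) = 50.174885
iter 2: u=1.356655  f(a)=+3.271e-01  f'(a)=-1.992e+00  a ← 50.174885 − (+3.271e-01/-1.992e+00) = 50.339113
iter 3: u=1.352229  f(a)=+1.785e-03  f'(a)=-1.970e+00  a ← 50.339113 − (+1.785e-03/-1.970e+00) = 50.340019
iter 4: u=1.352205  f(a)=+5.376e-08  f'(a)=-1.970e+00  a ← 50.340019 − (+5.376e-08/-1.970e+00) = 50.340019
iter 5: u=1.352205  f(a)=+0.000e+00  f'(a)=-1.970e+00  a ← 50.340019 − (+0.000e+00/-1.970e+00) = 50.340019
converged: |Δa| < 1e-12 after 5 iterations
sag = a·(cosh(S/(2a)) − 1) = 50.340019·(cosh(1.352205) − 1) = 53.476403
T_max/T_min = cosh(S/(2a)) = 2.062304

a=50.340 sag=53.476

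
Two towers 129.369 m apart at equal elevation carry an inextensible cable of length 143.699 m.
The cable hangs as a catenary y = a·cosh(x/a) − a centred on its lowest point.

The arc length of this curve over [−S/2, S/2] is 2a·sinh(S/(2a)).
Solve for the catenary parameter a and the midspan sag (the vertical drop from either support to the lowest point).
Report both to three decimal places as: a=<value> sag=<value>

seed: a₀ = √(S³/(24(L−S))) = √(129.369³/(24·14.330)) = 79.344461
iter 1: u=0.815236  f(a)=+4.838e-01  f'(a)=-3.858e-01  a ← 79.344461 − (+4.838e-01/-3.858e-01) = 80.598498
iter 2: u=0.802552  f(a)=+1.171e-02  f'(a)=-3.673e-01  a ← 80.598498 − (+1.171e-02/-3.673e-01) = 80.630373
iter 3: u=0.802235  f(a)=+7.234e-06  f'(a)=-3.669e-01  a ← 80.630373 − (+7.234e-06/-3.669e-01) = 80.630392
iter 4: u=0.802235  f(a)=+2.785e-12  f'(a)=-3.669e-01  a ← 80.630392 − (+2.785e-12/-3.669e-01) = 80.630392
converged: |Δa| < 1e-12 after 4 iterations
sag = a·(cosh(S/(2a)) − 1) = 80.630392·(cosh(0.802235) − 1) = 27.367806
T_max/T_min = cosh(S/(2a)) = 1.339423

a=80.630 sag=27.368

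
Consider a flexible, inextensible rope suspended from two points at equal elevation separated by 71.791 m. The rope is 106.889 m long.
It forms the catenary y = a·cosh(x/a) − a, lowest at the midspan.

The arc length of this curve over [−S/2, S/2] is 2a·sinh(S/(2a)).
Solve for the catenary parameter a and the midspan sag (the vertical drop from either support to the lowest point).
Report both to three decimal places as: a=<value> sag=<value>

a=22.350 sag=35.580

seed: a₀ = √(S³/(24(L−S))) = √(71.791³/(24·35.098)) = 20.958404
iter 1: u=1.712702  f(a)=+5.522e+00  f'(a)=-4.440e+00  a ← 20.958404 − (+5.522e+00/-4.440e+00) = 22.202033
iter 2: u=1.616766  f(a)=+5.297e-01  f'(a)=-3.626e+00  a ← 22.202033 − (+5.297e-01/-3.626e+00) = 22.348115
iter 3: u=1.606198  f(a)=+6.015e-03  f'(a)=-3.544e+00  a ← 22.348115 − (+6.015e-03/-3.544e+00) = 22.349812
iter 4: u=1.606076  f(a)=+7.952e-07  f'(a)=-3.543e+00  a ← 22.349812 − (+7.952e-07/-3.543e+00) = 22.349813
iter 5: u=1.606076  f(a)=+2.842e-14  f'(a)=-3.543e+00  a ← 22.349813 − (+2.842e-14/-3.543e+00) = 22.349813
converged: |Δa| < 1e-12 after 5 iterations
sag = a·(cosh(S/(2a)) − 1) = 22.349813·(cosh(1.606076) − 1) = 35.579702
T_max/T_min = cosh(S/(2a)) = 2.591946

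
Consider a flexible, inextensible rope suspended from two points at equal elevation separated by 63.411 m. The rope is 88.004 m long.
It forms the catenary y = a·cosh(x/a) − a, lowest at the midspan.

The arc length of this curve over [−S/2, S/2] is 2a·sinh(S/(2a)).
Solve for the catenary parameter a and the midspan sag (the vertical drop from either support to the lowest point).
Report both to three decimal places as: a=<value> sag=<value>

seed: a₀ = √(S³/(24(L−S))) = √(63.411³/(24·24.593)) = 20.784306
iter 1: u=1.525454  f(a)=+3.025e+00  f'(a)=-2.965e+00  a ← 20.784306 − (+3.025e+00/-2.965e+00) = 21.804611
iter 2: u=1.454073  f(a)=+2.370e-01  f'(a)=-2.517e+00  a ← 21.804611 − (+2.370e-01/-2.517e+00) = 21.898782
iter 3: u=1.447820  f(a)=+1.729e-03  f'(a)=-2.480e+00  a ← 21.898782 − (+1.729e-03/-2.480e+00) = 21.899479
iter 4: u=1.447774  f(a)=+9.340e-08  f'(a)=-2.480e+00  a ← 21.899479 − (+9.340e-08/-2.480e+00) = 21.899479
iter 5: u=1.447774  f(a)=-2.842e-14  f'(a)=-2.480e+00  a ← 21.899479 − (-2.842e-14/-2.480e+00) = 21.899479
converged: |Δa| < 1e-12 after 5 iterations
sag = a·(cosh(S/(2a)) − 1) = 21.899479·(cosh(1.447774) − 1) = 27.250935
T_max/T_min = cosh(S/(2a)) = 2.244365

a=21.899 sag=27.251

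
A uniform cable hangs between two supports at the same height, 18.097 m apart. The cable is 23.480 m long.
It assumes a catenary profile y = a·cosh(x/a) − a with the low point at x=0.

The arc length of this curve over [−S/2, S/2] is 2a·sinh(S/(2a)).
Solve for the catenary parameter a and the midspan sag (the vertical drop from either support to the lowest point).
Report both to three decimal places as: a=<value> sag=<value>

a=7.057 sag=6.641

seed: a₀ = √(S³/(24(L−S))) = √(18.097³/(24·5.383)) = 6.773171
iter 1: u=1.335933  f(a)=+5.013e-01  f'(a)=-1.892e+00  a ← 6.773171 − (+5.013e-01/-1.892e+00) = 7.038137
iter 2: u=1.285639  f(a)=+3.092e-02  f'(a)=-1.665e+00  a ← 7.038137 − (+3.092e-02/-1.665e+00) = 7.056704
iter 3: u=1.282256  f(a)=+1.347e-04  f'(a)=-1.651e+00  a ← 7.056704 − (+1.347e-04/-1.651e+00) = 7.056786
iter 4: u=1.282241  f(a)=+2.581e-09  f'(a)=-1.651e+00  a ← 7.056786 − (+2.581e-09/-1.651e+00) = 7.056786
iter 5: u=1.282241  f(a)=-3.553e-15  f'(a)=-1.651e+00  a ← 7.056786 − (-3.553e-15/-1.651e+00) = 7.056786
converged: |Δa| < 1e-12 after 5 iterations
sag = a·(cosh(S/(2a)) − 1) = 7.056786·(cosh(1.282241) − 1) = 6.640872
T_max/T_min = cosh(S/(2a)) = 1.941062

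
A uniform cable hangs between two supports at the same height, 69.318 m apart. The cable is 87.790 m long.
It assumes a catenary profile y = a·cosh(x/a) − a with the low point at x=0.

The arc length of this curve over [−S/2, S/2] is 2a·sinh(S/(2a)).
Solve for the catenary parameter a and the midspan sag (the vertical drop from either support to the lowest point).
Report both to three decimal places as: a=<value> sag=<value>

a=28.444 sag=23.861

seed: a₀ = √(S³/(24(L−S))) = √(69.318³/(24·18.472)) = 27.409837
iter 1: u=1.264473  f(a)=+1.534e+00  f'(a)=-1.576e+00  a ← 27.409837 − (+1.534e+00/-1.576e+00) = 28.383316
iter 2: u=1.221105  f(a)=+8.552e-02  f'(a)=-1.405e+00  a ← 28.383316 − (+8.552e-02/-1.405e+00) = 28.444196
iter 3: u=1.218491  f(a)=+3.005e-04  f'(a)=-1.395e+00  a ← 28.444196 − (+3.005e-04/-1.395e+00) = 28.444412
iter 4: u=1.218482  f(a)=+3.737e-09  f'(a)=-1.395e+00  a ← 28.444412 − (+3.737e-09/-1.395e+00) = 28.444412
iter 5: u=1.218482  f(a)=+0.000e+00  f'(a)=-1.395e+00  a ← 28.444412 − (+0.000e+00/-1.395e+00) = 28.444412
converged: |Δa| < 1e-12 after 5 iterations
sag = a·(cosh(S/(2a)) − 1) = 28.444412·(cosh(1.218482) − 1) = 23.860995
T_max/T_min = cosh(S/(2a)) = 1.838864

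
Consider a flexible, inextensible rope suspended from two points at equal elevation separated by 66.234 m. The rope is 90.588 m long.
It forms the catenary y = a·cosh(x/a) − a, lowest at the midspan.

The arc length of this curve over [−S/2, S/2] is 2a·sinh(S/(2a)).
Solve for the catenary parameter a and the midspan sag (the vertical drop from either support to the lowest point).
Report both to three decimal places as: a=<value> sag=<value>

a=23.435 sag=27.563

seed: a₀ = √(S³/(24(L−S))) = √(66.234³/(24·24.354)) = 22.296192
iter 1: u=1.485321  f(a)=+2.832e+00  f'(a)=-2.706e+00  a ← 22.296192 − (+2.832e+00/-2.706e+00) = 23.342708
iter 2: u=1.418730  f(a)=+2.116e-01  f'(a)=-2.316e+00  a ← 23.342708 − (+2.116e-01/-2.316e+00) = 23.434090
iter 3: u=1.413198  f(a)=+1.392e-03  f'(a)=-2.285e+00  a ← 23.434090 − (+1.392e-03/-2.285e+00) = 23.434699
iter 4: u=1.413161  f(a)=+6.113e-08  f'(a)=-2.285e+00  a ← 23.434699 − (+6.113e-08/-2.285e+00) = 23.434699
iter 5: u=1.413161  f(a)=-1.421e-14  f'(a)=-2.285e+00  a ← 23.434699 − (-1.421e-14/-2.285e+00) = 23.434699
converged: |Δa| < 1e-12 after 5 iterations
sag = a·(cosh(S/(2a)) − 1) = 23.434699·(cosh(1.413161) − 1) = 27.562669
T_max/T_min = cosh(S/(2a)) = 2.176148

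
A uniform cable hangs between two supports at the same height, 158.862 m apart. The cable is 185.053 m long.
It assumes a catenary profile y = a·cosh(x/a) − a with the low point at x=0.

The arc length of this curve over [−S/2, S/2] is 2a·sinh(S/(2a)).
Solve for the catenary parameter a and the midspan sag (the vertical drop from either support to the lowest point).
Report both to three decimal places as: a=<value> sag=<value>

a=81.768 sag=41.711

seed: a₀ = √(S³/(24(L−S))) = √(158.862³/(24·26.191)) = 79.863507
iter 1: u=0.994584  f(a)=+1.326e+00  f'(a)=-7.231e-01  a ← 79.863507 − (+1.326e+00/-7.231e-01) = 81.697720
iter 2: u=0.972255  f(a)=+4.707e-02  f'(a)=-6.726e-01  a ← 81.697720 − (+4.707e-02/-6.726e-01) = 81.767700
iter 3: u=0.971423  f(a)=+6.411e-05  f'(a)=-6.708e-01  a ← 81.767700 − (+6.411e-05/-6.708e-01) = 81.767795
iter 4: u=0.971422  f(a)=+1.193e-10  f'(a)=-6.708e-01  a ← 81.767795 − (+1.193e-10/-6.708e-01) = 81.767795
iter 5: u=0.971422  f(a)=-2.842e-14  f'(a)=-6.708e-01  a ← 81.767795 − (-2.842e-14/-6.708e-01) = 81.767795
converged: |Δa| < 1e-12 after 5 iterations
sag = a·(cosh(S/(2a)) − 1) = 81.767795·(cosh(0.971422) − 1) = 41.711456
T_max/T_min = cosh(S/(2a)) = 1.510121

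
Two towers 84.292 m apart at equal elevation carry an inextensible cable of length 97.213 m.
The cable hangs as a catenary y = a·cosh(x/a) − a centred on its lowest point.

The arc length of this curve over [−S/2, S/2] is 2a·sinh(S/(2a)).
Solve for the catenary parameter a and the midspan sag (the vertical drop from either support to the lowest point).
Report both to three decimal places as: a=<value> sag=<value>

seed: a₀ = √(S³/(24(L−S))) = √(84.292³/(24·12.921)) = 43.946658
iter 1: u=0.959026  f(a)=+6.074e-01  f'(a)=-6.439e-01  a ← 43.946658 − (+6.074e-01/-6.439e-01) = 44.889898
iter 2: u=0.938875  f(a)=+2.011e-02  f'(a)=-6.019e-01  a ← 44.889898 − (+2.011e-02/-6.019e-01) = 44.923299
iter 3: u=0.938177  f(a)=+2.370e-05  f'(a)=-6.005e-01  a ← 44.923299 − (+2.370e-05/-6.005e-01) = 44.923338
iter 4: u=0.938176  f(a)=+3.301e-11  f'(a)=-6.005e-01  a ← 44.923338 − (+3.301e-11/-6.005e-01) = 44.923338
iter 5: u=0.938176  f(a)=+0.000e+00  f'(a)=-6.005e-01  a ← 44.923338 − (+0.000e+00/-6.005e-01) = 44.923338
converged: |Δa| < 1e-12 after 5 iterations
sag = a·(cosh(S/(2a)) − 1) = 44.923338·(cosh(0.938176) − 1) = 21.263505
T_max/T_min = cosh(S/(2a)) = 1.473329

a=44.923 sag=21.264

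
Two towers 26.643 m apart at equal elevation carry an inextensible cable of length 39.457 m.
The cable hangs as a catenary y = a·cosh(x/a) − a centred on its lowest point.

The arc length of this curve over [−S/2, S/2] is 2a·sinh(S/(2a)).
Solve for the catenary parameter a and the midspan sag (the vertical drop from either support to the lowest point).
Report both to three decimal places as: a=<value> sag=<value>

seed: a₀ = √(S³/(24(L−S))) = √(26.643³/(24·12.814)) = 7.841998
iter 1: u=1.698738  f(a)=+1.981e+00  f'(a)=-4.314e+00  a ← 7.841998 − (+1.981e+00/-4.314e+00) = 8.301266
iter 2: u=1.604755  f(a)=+1.874e-01  f'(a)=-3.533e+00  a ← 8.301266 − (+1.874e-01/-3.533e+00) = 8.354302
iter 3: u=1.594568  f(a)=+2.063e-03  f'(a)=-3.456e+00  a ← 8.354302 − (+2.063e-03/-3.456e+00) = 8.354899
iter 4: u=1.594454  f(a)=+2.561e-07  f'(a)=-3.455e+00  a ← 8.354899 − (+2.561e-07/-3.455e+00) = 8.354899
iter 5: u=1.594454  f(a)=+7.105e-15  f'(a)=-3.455e+00  a ← 8.354899 − (+7.105e-15/-3.455e+00) = 8.354899
converged: |Δa| < 1e-12 after 5 iterations
sag = a·(cosh(S/(2a)) − 1) = 8.354899·(cosh(1.594454) − 1) = 13.069808
T_max/T_min = cosh(S/(2a)) = 2.564329

a=8.355 sag=13.070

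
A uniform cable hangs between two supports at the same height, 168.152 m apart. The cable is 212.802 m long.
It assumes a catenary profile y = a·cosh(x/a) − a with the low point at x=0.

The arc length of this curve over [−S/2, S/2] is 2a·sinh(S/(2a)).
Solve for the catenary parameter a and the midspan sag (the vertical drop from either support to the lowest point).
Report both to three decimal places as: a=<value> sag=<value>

seed: a₀ = √(S³/(24(L−S))) = √(168.152³/(24·44.650)) = 66.609581
iter 1: u=1.262221  f(a)=+3.695e+00  f'(a)=-1.567e+00  a ← 66.609581 − (+3.695e+00/-1.567e+00) = 68.967809
iter 2: u=1.219061  f(a)=+2.053e-01  f'(a)=-1.397e+00  a ← 68.967809 − (+2.053e-01/-1.397e+00) = 69.114747
iter 3: u=1.216470  f(a)=+7.162e-04  f'(a)=-1.387e+00  a ← 69.114747 − (+7.162e-04/-1.387e+00) = 69.115264
iter 4: u=1.216461  f(a)=+8.784e-09  f'(a)=-1.387e+00  a ← 69.115264 − (+8.784e-09/-1.387e+00) = 69.115264
iter 5: u=1.216461  f(a)=+0.000e+00  f'(a)=-1.387e+00  a ← 69.115264 − (+0.000e+00/-1.387e+00) = 69.115264
converged: |Δa| < 1e-12 after 5 iterations
sag = a·(cosh(S/(2a)) − 1) = 69.115264·(cosh(1.216461) − 1) = 57.762995
T_max/T_min = cosh(S/(2a)) = 1.835749

a=69.115 sag=57.763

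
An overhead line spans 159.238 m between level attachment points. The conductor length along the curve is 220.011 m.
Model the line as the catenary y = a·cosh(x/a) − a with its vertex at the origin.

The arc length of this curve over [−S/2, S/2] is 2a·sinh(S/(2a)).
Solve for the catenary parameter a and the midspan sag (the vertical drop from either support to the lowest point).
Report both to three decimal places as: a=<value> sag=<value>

seed: a₀ = √(S³/(24(L−S))) = √(159.238³/(24·60.773)) = 52.614944
iter 1: u=1.513239  f(a)=+7.350e+00  f'(a)=-2.884e+00  a ← 52.614944 − (+7.350e+00/-2.884e+00) = 55.163233
iter 2: u=1.443335  f(a)=+5.677e-01  f'(a)=-2.454e+00  a ← 55.163233 − (+5.677e-01/-2.454e+00) = 55.394534
iter 3: u=1.437308  f(a)=+4.014e-03  f'(a)=-2.420e+00  a ← 55.394534 − (+4.014e-03/-2.420e+00) = 55.396193
iter 4: u=1.437265  f(a)=+2.037e-07  f'(a)=-2.420e+00  a ← 55.396193 − (+2.037e-07/-2.420e+00) = 55.396193
iter 5: u=1.437265  f(a)=-2.842e-14  f'(a)=-2.420e+00  a ← 55.396193 − (-2.842e-14/-2.420e+00) = 55.396193
converged: |Δa| < 1e-12 after 5 iterations
sag = a·(cosh(S/(2a)) − 1) = 55.396193·(cosh(1.437265) − 1) = 67.770151
T_max/T_min = cosh(S/(2a)) = 2.223372

a=55.396 sag=67.770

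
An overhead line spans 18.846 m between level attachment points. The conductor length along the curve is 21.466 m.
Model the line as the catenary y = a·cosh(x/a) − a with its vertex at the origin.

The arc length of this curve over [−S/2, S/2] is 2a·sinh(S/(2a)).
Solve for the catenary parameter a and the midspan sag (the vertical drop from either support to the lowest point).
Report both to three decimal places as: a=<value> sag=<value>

a=10.526 sag=4.507

seed: a₀ = √(S³/(24(L−S))) = √(18.846³/(24·2.620)) = 10.317453
iter 1: u=0.913307  f(a)=+1.115e-01  f'(a)=-5.515e-01  a ← 10.317453 − (+1.115e-01/-5.515e-01) = 10.519560
iter 2: u=0.895760  f(a)=+3.360e-03  f'(a)=-5.187e-01  a ← 10.519560 − (+3.360e-03/-5.187e-01) = 10.526037
iter 3: u=0.895209  f(a)=+3.262e-06  f'(a)=-5.177e-01  a ← 10.526037 − (+3.262e-06/-5.177e-01) = 10.526043
iter 4: u=0.895208  f(a)=+3.084e-12  f'(a)=-5.177e-01  a ← 10.526043 − (+3.084e-12/-5.177e-01) = 10.526043
converged: |Δa| < 1e-12 after 4 iterations
sag = a·(cosh(S/(2a)) − 1) = 10.526043·(cosh(0.895208) − 1) = 4.507083
T_max/T_min = cosh(S/(2a)) = 1.428184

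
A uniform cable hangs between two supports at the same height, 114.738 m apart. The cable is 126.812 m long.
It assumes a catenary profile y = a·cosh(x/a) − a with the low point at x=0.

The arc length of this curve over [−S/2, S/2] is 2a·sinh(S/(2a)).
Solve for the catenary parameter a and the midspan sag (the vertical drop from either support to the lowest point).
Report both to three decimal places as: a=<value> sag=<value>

a=73.312 sag=23.616

seed: a₀ = √(S³/(24(L−S))) = √(114.738³/(24·12.074)) = 72.198755
iter 1: u=0.794598  f(a)=+3.869e-01  f'(a)=-3.561e-01  a ← 72.198755 − (+3.869e-01/-3.561e-01) = 73.285490
iter 2: u=0.782815  f(a)=+8.910e-03  f'(a)=-3.398e-01  a ← 73.285490 − (+8.910e-03/-3.398e-01) = 73.311708
iter 3: u=0.782535  f(a)=+4.971e-06  f'(a)=-3.395e-01  a ← 73.311708 − (+4.971e-06/-3.395e-01) = 73.311722
iter 4: u=0.782535  f(a)=+1.535e-12  f'(a)=-3.395e-01  a ← 73.311722 − (+1.535e-12/-3.395e-01) = 73.311722
converged: |Δa| < 1e-12 after 4 iterations
sag = a·(cosh(S/(2a)) − 1) = 73.311722·(cosh(0.782535) − 1) = 23.615722
T_max/T_min = cosh(S/(2a)) = 1.322128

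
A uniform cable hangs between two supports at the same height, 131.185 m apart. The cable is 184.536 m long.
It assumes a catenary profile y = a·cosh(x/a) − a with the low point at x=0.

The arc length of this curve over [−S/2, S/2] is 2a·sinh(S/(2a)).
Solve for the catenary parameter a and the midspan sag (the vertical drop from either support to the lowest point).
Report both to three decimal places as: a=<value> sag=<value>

seed: a₀ = √(S³/(24(L−S))) = √(131.185³/(24·53.351)) = 41.990338
iter 1: u=1.562086  f(a)=+6.900e+00  f'(a)=-3.218e+00  a ← 41.990338 − (+6.900e+00/-3.218e+00) = 44.134838
iter 2: u=1.486184  f(a)=+5.639e-01  f'(a)=-2.711e+00  a ← 44.134838 − (+5.639e-01/-2.711e+00) = 44.342789
iter 3: u=1.479215  f(a)=+4.505e-03  f'(a)=-2.668e+00  a ← 44.342789 − (+4.505e-03/-2.668e+00) = 44.344478
iter 4: u=1.479158  f(a)=+2.927e-07  f'(a)=-2.668e+00  a ← 44.344478 − (+2.927e-07/-2.668e+00) = 44.344478
iter 5: u=1.479158  f(a)=+2.842e-14  f'(a)=-2.668e+00  a ← 44.344478 − (+2.842e-14/-2.668e+00) = 44.344478
converged: |Δa| < 1e-12 after 5 iterations
sag = a·(cosh(S/(2a)) − 1) = 44.344478·(cosh(1.479158) − 1) = 58.026497
T_max/T_min = cosh(S/(2a)) = 2.308539

a=44.344 sag=58.026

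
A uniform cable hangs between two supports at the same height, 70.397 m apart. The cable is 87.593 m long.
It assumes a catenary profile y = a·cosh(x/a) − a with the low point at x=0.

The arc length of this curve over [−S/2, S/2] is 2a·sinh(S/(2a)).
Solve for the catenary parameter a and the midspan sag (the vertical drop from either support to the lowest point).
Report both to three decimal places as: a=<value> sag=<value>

seed: a₀ = √(S³/(24(L−S))) = √(70.397³/(24·17.196)) = 29.074475
iter 1: u=1.210632  f(a)=+1.305e+00  f'(a)=-1.366e+00  a ← 29.074475 − (+1.305e+00/-1.366e+00) = 30.030131
iter 2: u=1.172106  f(a)=+6.711e-02  f'(a)=-1.228e+00  a ← 30.030131 − (+6.711e-02/-1.228e+00) = 30.084758
iter 3: u=1.169978  f(a)=+1.987e-04  f'(a)=-1.221e+00  a ← 30.084758 − (+1.987e-04/-1.221e+00) = 30.084921
iter 4: u=1.169971  f(a)=+1.754e-09  f'(a)=-1.221e+00  a ← 30.084921 − (+1.754e-09/-1.221e+00) = 30.084921
iter 5: u=1.169971  f(a)=+0.000e+00  f'(a)=-1.221e+00  a ← 30.084921 − (+0.000e+00/-1.221e+00) = 30.084921
converged: |Δa| < 1e-12 after 5 iterations
sag = a·(cosh(S/(2a)) − 1) = 30.084921·(cosh(1.169971) − 1) = 23.049210
T_max/T_min = cosh(S/(2a)) = 1.766138

a=30.085 sag=23.049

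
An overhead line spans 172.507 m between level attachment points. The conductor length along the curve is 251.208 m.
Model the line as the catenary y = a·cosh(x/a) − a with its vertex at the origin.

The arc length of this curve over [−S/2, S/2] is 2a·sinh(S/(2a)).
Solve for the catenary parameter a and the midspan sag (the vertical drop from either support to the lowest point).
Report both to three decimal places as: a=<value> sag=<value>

a=55.382 sag=81.890

seed: a₀ = √(S³/(24(L−S))) = √(172.507³/(24·78.701)) = 52.133195
iter 1: u=1.654483  f(a)=+1.150e+01  f'(a)=-3.931e+00  a ← 52.133195 − (+1.150e+01/-3.931e+00) = 55.059095
iter 2: u=1.566562  f(a)=+1.039e+00  f'(a)=-3.250e+00  a ← 55.059095 − (+1.039e+00/-3.250e+00) = 55.378888
iter 3: u=1.557516  f(a)=+1.035e-02  f'(a)=-3.185e+00  a ← 55.378888 − (+1.035e-02/-3.185e+00) = 55.382136
iter 4: u=1.557425  f(a)=+1.048e-06  f'(a)=-3.185e+00  a ← 55.382136 − (+1.048e-06/-3.185e+00) = 55.382137
iter 5: u=1.557425  f(a)=+2.842e-14  f'(a)=-3.185e+00  a ← 55.382137 − (+2.842e-14/-3.185e+00) = 55.382137
converged: |Δa| < 1e-12 after 5 iterations
sag = a·(cosh(S/(2a)) − 1) = 55.382137·(cosh(1.557425) − 1) = 81.889659
T_max/T_min = cosh(S/(2a)) = 2.478629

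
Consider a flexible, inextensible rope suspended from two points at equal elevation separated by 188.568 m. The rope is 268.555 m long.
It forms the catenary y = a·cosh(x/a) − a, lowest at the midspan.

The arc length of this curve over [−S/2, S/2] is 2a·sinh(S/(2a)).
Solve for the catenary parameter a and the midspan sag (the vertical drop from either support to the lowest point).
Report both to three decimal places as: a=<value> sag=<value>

seed: a₀ = √(S³/(24(L−S))) = √(188.568³/(24·79.987)) = 59.099889
iter 1: u=1.595333  f(a)=+1.082e+01  f'(a)=-3.461e+00  a ← 59.099889 − (+1.082e+01/-3.461e+00) = 62.225148
iter 2: u=1.515207  f(a)=+9.173e-01  f'(a)=-2.897e+00  a ← 62.225148 − (+9.173e-01/-2.897e+00) = 62.541785
iter 3: u=1.507536  f(a)=+7.947e-03  f'(a)=-2.847e+00  a ← 62.541785 − (+7.947e-03/-2.847e+00) = 62.544576
iter 4: u=1.507469  f(a)=+6.078e-07  f'(a)=-2.847e+00  a ← 62.544576 − (+6.078e-07/-2.847e+00) = 62.544576
iter 5: u=1.507469  f(a)=+5.684e-14  f'(a)=-2.847e+00  a ← 62.544576 − (+5.684e-14/-2.847e+00) = 62.544576
converged: |Δa| < 1e-12 after 5 iterations
sag = a·(cosh(S/(2a)) − 1) = 62.544576·(cosh(1.507469) − 1) = 85.584661
T_max/T_min = cosh(S/(2a)) = 2.368379

a=62.545 sag=85.585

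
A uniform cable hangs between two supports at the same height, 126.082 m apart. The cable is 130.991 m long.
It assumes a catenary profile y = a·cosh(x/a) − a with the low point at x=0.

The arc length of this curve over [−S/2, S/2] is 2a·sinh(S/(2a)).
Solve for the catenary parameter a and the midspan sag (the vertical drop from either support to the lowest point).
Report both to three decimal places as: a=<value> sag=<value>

a=131.185 sag=15.441

seed: a₀ = √(S³/(24(L−S))) = √(126.082³/(24·4.909)) = 130.430001
iter 1: u=0.483332  f(a)=+5.766e-02  f'(a)=-7.705e-02  a ← 130.430001 − (+5.766e-02/-7.705e-02) = 131.178366
iter 2: u=0.480575  f(a)=+5.000e-04  f'(a)=-7.572e-02  a ← 131.178366 − (+5.000e-04/-7.572e-02) = 131.184970
iter 3: u=0.480550  f(a)=+3.833e-08  f'(a)=-7.570e-02  a ← 131.184970 − (+3.833e-08/-7.570e-02) = 131.184970
iter 4: u=0.480550  f(a)=+0.000e+00  f'(a)=-7.570e-02  a ← 131.184970 − (+0.000e+00/-7.570e-02) = 131.184970
converged: |Δa| < 1e-12 after 4 iterations
sag = a·(cosh(S/(2a)) − 1) = 131.184970·(cosh(0.480550) − 1) = 15.440938
T_max/T_min = cosh(S/(2a)) = 1.117704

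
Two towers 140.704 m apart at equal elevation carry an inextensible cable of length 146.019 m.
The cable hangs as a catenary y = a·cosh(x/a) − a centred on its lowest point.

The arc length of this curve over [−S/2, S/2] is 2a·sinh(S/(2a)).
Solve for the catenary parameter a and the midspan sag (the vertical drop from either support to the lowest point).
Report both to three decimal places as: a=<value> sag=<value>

seed: a₀ = √(S³/(24(L−S))) = √(140.704³/(24·5.315)) = 147.775491
iter 1: u=0.476074  f(a)=+6.056e-02  f'(a)=-7.358e-02  a ← 147.775491 − (+6.056e-02/-7.358e-02) = 148.598536
iter 2: u=0.473437  f(a)=+5.097e-04  f'(a)=-7.234e-02  a ← 148.598536 − (+5.097e-04/-7.234e-02) = 148.605581
iter 3: u=0.473414  f(a)=+3.678e-08  f'(a)=-7.233e-02  a ← 148.605581 − (+3.678e-08/-7.233e-02) = 148.605582
iter 4: u=0.473414  f(a)=+0.000e+00  f'(a)=-7.233e-02  a ← 148.605582 − (+0.000e+00/-7.233e-02) = 148.605582
converged: |Δa| < 1e-12 after 4 iterations
sag = a·(cosh(S/(2a)) − 1) = 148.605582·(cosh(0.473414) − 1) = 16.966173
T_max/T_min = cosh(S/(2a)) = 1.114169

a=148.606 sag=16.966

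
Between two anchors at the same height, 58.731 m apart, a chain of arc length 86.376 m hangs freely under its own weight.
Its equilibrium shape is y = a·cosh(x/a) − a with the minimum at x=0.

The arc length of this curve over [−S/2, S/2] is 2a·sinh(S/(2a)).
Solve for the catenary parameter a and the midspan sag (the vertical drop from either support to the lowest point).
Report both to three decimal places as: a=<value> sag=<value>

seed: a₀ = √(S³/(24(L−S))) = √(58.731³/(24·27.645)) = 17.473793
iter 1: u=1.680545  f(a)=+4.177e+00  f'(a)=-4.153e+00  a ← 17.473793 − (+4.177e+00/-4.153e+00) = 18.479586
iter 2: u=1.589078  f(a)=+3.878e-01  f'(a)=-3.414e+00  a ← 18.479586 − (+3.878e-01/-3.414e+00) = 18.593156
iter 3: u=1.579372  f(a)=+4.098e-03  f'(a)=-3.343e+00  a ← 18.593156 − (+4.098e-03/-3.343e+00) = 18.594381
iter 4: u=1.579267  f(a)=+4.683e-07  f'(a)=-3.342e+00  a ← 18.594381 − (+4.683e-07/-3.342e+00) = 18.594382
iter 5: u=1.579267  f(a)=+0.000e+00  f'(a)=-3.342e+00  a ← 18.594382 − (+0.000e+00/-3.342e+00) = 18.594382
converged: |Δa| < 1e-12 after 5 iterations
sag = a·(cosh(S/(2a)) − 1) = 18.594382·(cosh(1.579267) − 1) = 28.426405
T_max/T_min = cosh(S/(2a)) = 2.528763

a=18.594 sag=28.426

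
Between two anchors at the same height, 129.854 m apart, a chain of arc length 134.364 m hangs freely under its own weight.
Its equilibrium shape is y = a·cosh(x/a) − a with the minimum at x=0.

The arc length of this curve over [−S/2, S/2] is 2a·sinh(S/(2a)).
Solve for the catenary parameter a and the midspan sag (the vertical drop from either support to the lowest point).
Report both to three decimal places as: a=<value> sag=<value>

seed: a₀ = √(S³/(24(L−S))) = √(129.854³/(24·4.510)) = 142.229311
iter 1: u=0.456495  f(a)=+4.723e-02  f'(a)=-6.475e-02  a ← 142.229311 − (+4.723e-02/-6.475e-02) = 142.958658
iter 2: u=0.454166  f(a)=+3.657e-04  f'(a)=-6.375e-02  a ← 142.958658 − (+3.657e-04/-6.375e-02) = 142.964394
iter 3: u=0.454148  f(a)=+2.231e-08  f'(a)=-6.374e-02  a ← 142.964394 − (+2.231e-08/-6.374e-02) = 142.964395
iter 4: u=0.454148  f(a)=+0.000e+00  f'(a)=-6.374e-02  a ← 142.964395 − (+0.000e+00/-6.374e-02) = 142.964395
converged: |Δa| < 1e-12 after 4 iterations
sag = a·(cosh(S/(2a)) − 1) = 142.964395·(cosh(0.454148) − 1) = 14.998383
T_max/T_min = cosh(S/(2a)) = 1.104910

a=142.964 sag=14.998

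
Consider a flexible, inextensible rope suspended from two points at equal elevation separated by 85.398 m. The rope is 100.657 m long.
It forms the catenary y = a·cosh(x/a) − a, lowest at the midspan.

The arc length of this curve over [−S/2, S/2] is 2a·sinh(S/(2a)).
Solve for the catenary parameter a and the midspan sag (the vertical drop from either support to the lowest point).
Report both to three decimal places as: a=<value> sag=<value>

a=42.301 sag=23.443

seed: a₀ = √(S³/(24(L−S))) = √(85.398³/(24·15.259)) = 41.238503
iter 1: u=1.035416  f(a)=+8.391e-01  f'(a)=-8.225e-01  a ← 41.238503 − (+8.391e-01/-8.225e-01) = 42.258768
iter 2: u=1.010418  f(a)=+3.215e-02  f'(a)=-7.605e-01  a ← 42.258768 − (+3.215e-02/-7.605e-01) = 42.301041
iter 3: u=1.009408  f(a)=+5.136e-05  f'(a)=-7.581e-01  a ← 42.301041 − (+5.136e-05/-7.581e-01) = 42.301109
iter 4: u=1.009406  f(a)=+1.315e-10  f'(a)=-7.581e-01  a ← 42.301109 − (+1.315e-10/-7.581e-01) = 42.301109
iter 5: u=1.009406  f(a)=-1.421e-14  f'(a)=-7.581e-01  a ← 42.301109 − (-1.421e-14/-7.581e-01) = 42.301109
converged: |Δa| < 1e-12 after 5 iterations
sag = a·(cosh(S/(2a)) − 1) = 42.301109·(cosh(1.009406) − 1) = 23.443410
T_max/T_min = cosh(S/(2a)) = 1.554203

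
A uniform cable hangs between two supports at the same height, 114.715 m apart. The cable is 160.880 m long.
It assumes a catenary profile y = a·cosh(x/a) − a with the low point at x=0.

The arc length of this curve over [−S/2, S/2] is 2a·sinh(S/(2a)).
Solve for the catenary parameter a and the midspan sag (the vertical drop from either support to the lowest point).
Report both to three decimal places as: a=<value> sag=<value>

seed: a₀ = √(S³/(24(L−S))) = √(114.715³/(24·46.165)) = 36.912059
iter 1: u=1.553896  f(a)=+5.905e+00  f'(a)=-3.160e+00  a ← 36.912059 − (+5.905e+00/-3.160e+00) = 38.780812
iter 2: u=1.479018  f(a)=+4.781e-01  f'(a)=-2.667e+00  a ← 38.780812 − (+4.781e-01/-2.667e+00) = 38.960052
iter 3: u=1.472213  f(a)=+3.743e-03  f'(a)=-2.625e+00  a ← 38.960052 − (+3.743e-03/-2.625e+00) = 38.961478
iter 4: u=1.472159  f(a)=+2.335e-07  f'(a)=-2.625e+00  a ← 38.961478 − (+2.335e-07/-2.625e+00) = 38.961478
iter 5: u=1.472159  f(a)=-5.684e-14  f'(a)=-2.625e+00  a ← 38.961478 − (-5.684e-14/-2.625e+00) = 38.961478
converged: |Δa| < 1e-12 after 5 iterations
sag = a·(cosh(S/(2a)) − 1) = 38.961478·(cosh(1.472159) − 1) = 50.417437
T_max/T_min = cosh(S/(2a)) = 2.294033

a=38.961 sag=50.417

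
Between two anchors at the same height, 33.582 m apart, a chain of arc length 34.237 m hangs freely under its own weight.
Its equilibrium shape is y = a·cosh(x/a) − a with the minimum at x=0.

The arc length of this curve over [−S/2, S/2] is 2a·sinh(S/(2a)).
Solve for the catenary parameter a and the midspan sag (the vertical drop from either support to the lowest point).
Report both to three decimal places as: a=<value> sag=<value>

a=49.226 sag=2.892

seed: a₀ = √(S³/(24(L−S))) = √(33.582³/(24·0.655)) = 49.083279
iter 1: u=0.342092  f(a)=+3.843e-03  f'(a)=-2.700e-02  a ← 49.083279 − (+3.843e-03/-2.700e-02) = 49.225609
iter 2: u=0.341103  f(a)=+1.678e-05  f'(a)=-2.677e-02  a ← 49.225609 − (+1.678e-05/-2.677e-02) = 49.226235
iter 3: u=0.341099  f(a)=+3.231e-10  f'(a)=-2.677e-02  a ← 49.226235 − (+3.231e-10/-2.677e-02) = 49.226235
iter 4: u=0.341099  f(a)=+0.000e+00  f'(a)=-2.677e-02  a ← 49.226235 − (+0.000e+00/-2.677e-02) = 49.226235
converged: |Δa| < 1e-12 after 4 iterations
sag = a·(cosh(S/(2a)) − 1) = 49.226235·(cosh(0.341099) − 1) = 2.891567
T_max/T_min = cosh(S/(2a)) = 1.058740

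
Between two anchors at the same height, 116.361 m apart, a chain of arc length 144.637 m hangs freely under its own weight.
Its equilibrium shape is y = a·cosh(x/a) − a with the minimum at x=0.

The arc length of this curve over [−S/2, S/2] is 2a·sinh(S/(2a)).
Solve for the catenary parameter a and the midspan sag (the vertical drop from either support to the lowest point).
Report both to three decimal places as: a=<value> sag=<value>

seed: a₀ = √(S³/(24(L−S))) = √(116.361³/(24·28.276)) = 48.183302
iter 1: u=1.207483  f(a)=+2.134e+00  f'(a)=-1.354e+00  a ← 48.183302 − (+2.134e+00/-1.354e+00) = 49.759685
iter 2: u=1.169230  f(a)=+1.092e-01  f'(a)=-1.219e+00  a ← 49.759685 − (+1.092e-01/-1.219e+00) = 49.849312
iter 3: u=1.167127  f(a)=+3.201e-04  f'(a)=-1.211e+00  a ← 49.849312 − (+3.201e-04/-1.211e+00) = 49.849576
iter 4: u=1.167121  f(a)=+2.768e-09  f'(a)=-1.211e+00  a ← 49.849576 − (+2.768e-09/-1.211e+00) = 49.849576
iter 5: u=1.167121  f(a)=+0.000e+00  f'(a)=-1.211e+00  a ← 49.849576 − (+0.000e+00/-1.211e+00) = 49.849576
converged: |Δa| < 1e-12 after 5 iterations
sag = a·(cosh(S/(2a)) − 1) = 49.849576·(cosh(1.167121) − 1) = 37.985188
T_max/T_min = cosh(S/(2a)) = 1.761996

a=49.850 sag=37.985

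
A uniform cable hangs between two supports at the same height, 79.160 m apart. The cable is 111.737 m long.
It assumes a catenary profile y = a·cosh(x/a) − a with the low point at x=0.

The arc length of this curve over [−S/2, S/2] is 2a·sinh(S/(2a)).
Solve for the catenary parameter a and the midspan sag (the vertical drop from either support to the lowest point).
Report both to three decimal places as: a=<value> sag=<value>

a=26.616 sag=35.269

seed: a₀ = √(S³/(24(L−S))) = √(79.160³/(24·32.577)) = 25.188222
iter 1: u=1.571369  f(a)=+4.267e+00  f'(a)=-3.284e+00  a ← 25.188222 − (+4.267e+00/-3.284e+00) = 26.487319
iter 2: u=1.494300  f(a)=+3.523e-01  f'(a)=-2.762e+00  a ← 26.487319 − (+3.523e-01/-2.762e+00) = 26.614855
iter 3: u=1.487139  f(a)=+2.880e-03  f'(a)=-2.717e+00  a ← 26.614855 − (+2.880e-03/-2.717e+00) = 26.615915
iter 4: u=1.487080  f(a)=+1.959e-07  f'(a)=-2.717e+00  a ← 26.615915 − (+1.959e-07/-2.717e+00) = 26.615915
iter 5: u=1.487080  f(a)=+0.000e+00  f'(a)=-2.717e+00  a ← 26.615915 − (+0.000e+00/-2.717e+00) = 26.615915
converged: |Δa| < 1e-12 after 5 iterations
sag = a·(cosh(S/(2a)) − 1) = 26.615915·(cosh(1.487080) − 1) = 35.268625
T_max/T_min = cosh(S/(2a)) = 2.325095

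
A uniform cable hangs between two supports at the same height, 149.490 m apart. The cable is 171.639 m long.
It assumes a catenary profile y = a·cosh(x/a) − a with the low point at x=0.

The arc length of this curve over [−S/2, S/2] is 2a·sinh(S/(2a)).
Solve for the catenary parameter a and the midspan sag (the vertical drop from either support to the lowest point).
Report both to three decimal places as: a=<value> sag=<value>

a=80.980 sag=37.015

seed: a₀ = √(S³/(24(L−S))) = √(149.490³/(24·22.149)) = 79.274869
iter 1: u=0.942859  f(a)=+1.006e+00  f'(a)=-6.101e-01  a ← 79.274869 − (+1.006e+00/-6.101e-01) = 80.923209
iter 2: u=0.923653  f(a)=+3.222e-02  f'(a)=-5.715e-01  a ← 80.923209 − (+3.222e-02/-5.715e-01) = 80.979583
iter 3: u=0.923010  f(a)=+3.550e-05  f'(a)=-5.703e-01  a ← 80.979583 − (+3.550e-05/-5.703e-01) = 80.979645
iter 4: u=0.923010  f(a)=+4.326e-11  f'(a)=-5.703e-01  a ← 80.979645 − (+4.326e-11/-5.703e-01) = 80.979645
converged: |Δa| < 1e-12 after 4 iterations
sag = a·(cosh(S/(2a)) − 1) = 80.979645·(cosh(0.923010) − 1) = 37.014802
T_max/T_min = cosh(S/(2a)) = 1.457088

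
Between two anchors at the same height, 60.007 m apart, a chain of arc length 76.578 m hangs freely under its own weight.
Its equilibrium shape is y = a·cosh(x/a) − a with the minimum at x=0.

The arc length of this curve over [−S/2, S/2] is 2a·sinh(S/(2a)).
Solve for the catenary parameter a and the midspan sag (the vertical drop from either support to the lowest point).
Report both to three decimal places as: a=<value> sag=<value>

seed: a₀ = √(S³/(24(L−S))) = √(60.007³/(24·16.571)) = 23.308960
iter 1: u=1.287209  f(a)=+1.428e+00  f'(a)=-1.672e+00  a ← 23.308960 − (+1.428e+00/-1.672e+00) = 24.163270
iter 2: u=1.241699  f(a)=+8.228e-02  f'(a)=-1.484e+00  a ← 24.163270 − (+8.228e-02/-1.484e+00) = 24.218703
iter 3: u=1.238857  f(a)=+3.100e-04  f'(a)=-1.473e+00  a ← 24.218703 − (+3.100e-04/-1.473e+00) = 24.218914
iter 4: u=1.238846  f(a)=+4.436e-09  f'(a)=-1.473e+00  a ← 24.218914 − (+4.436e-09/-1.473e+00) = 24.218914
iter 5: u=1.238846  f(a)=+0.000e+00  f'(a)=-1.473e+00  a ← 24.218914 − (+0.000e+00/-1.473e+00) = 24.218914
converged: |Δa| < 1e-12 after 5 iterations
sag = a·(cosh(S/(2a)) − 1) = 24.218914·(cosh(1.238846) − 1) = 21.086752
T_max/T_min = cosh(S/(2a)) = 1.870673

a=24.219 sag=21.087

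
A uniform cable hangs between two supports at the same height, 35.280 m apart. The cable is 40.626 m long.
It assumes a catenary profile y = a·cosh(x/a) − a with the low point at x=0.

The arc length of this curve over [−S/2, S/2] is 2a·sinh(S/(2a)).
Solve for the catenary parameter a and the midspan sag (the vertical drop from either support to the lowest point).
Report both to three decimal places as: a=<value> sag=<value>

a=18.907 sag=8.844

seed: a₀ = √(S³/(24(L−S))) = √(35.280³/(24·5.346)) = 18.500044
iter 1: u=0.953511  f(a)=+2.484e-01  f'(a)=-6.322e-01  a ← 18.500044 − (+2.484e-01/-6.322e-01) = 18.892867
iter 2: u=0.933686  f(a)=+8.131e-03  f'(a)=-5.914e-01  a ← 18.892867 − (+8.131e-03/-5.914e-01) = 18.906614
iter 3: u=0.933007  f(a)=+9.368e-06  f'(a)=-5.901e-01  a ← 18.906614 − (+9.368e-06/-5.901e-01) = 18.906630
iter 4: u=0.933006  f(a)=+1.247e-11  f'(a)=-5.901e-01  a ← 18.906630 − (+1.247e-11/-5.901e-01) = 18.906630
iter 5: u=0.933006  f(a)=+0.000e+00  f'(a)=-5.901e-01  a ← 18.906630 − (+0.000e+00/-5.901e-01) = 18.906630
converged: |Δa| < 1e-12 after 5 iterations
sag = a·(cosh(S/(2a)) − 1) = 18.906630·(cosh(0.933006) − 1) = 8.843661
T_max/T_min = cosh(S/(2a)) = 1.467754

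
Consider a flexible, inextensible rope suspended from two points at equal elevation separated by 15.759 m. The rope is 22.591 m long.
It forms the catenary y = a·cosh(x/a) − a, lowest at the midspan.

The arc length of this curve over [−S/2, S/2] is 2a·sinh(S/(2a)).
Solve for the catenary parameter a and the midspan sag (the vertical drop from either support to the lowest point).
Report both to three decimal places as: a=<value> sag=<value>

seed: a₀ = √(S³/(24(L−S))) = √(15.759³/(24·6.832)) = 4.885550
iter 1: u=1.612817  f(a)=+9.456e-01  f'(a)=-3.595e+00  a ← 4.885550 − (+9.456e-01/-3.595e+00) = 5.148571
iter 2: u=1.530425  f(a)=+8.173e-02  f'(a)=-2.998e+00  a ← 5.148571 − (+8.173e-02/-2.998e+00) = 5.175831
iter 3: u=1.522364  f(a)=+7.382e-04  f'(a)=-2.944e+00  a ← 5.175831 − (+7.382e-04/-2.944e+00) = 5.176082
iter 4: u=1.522290  f(a)=+6.143e-08  f'(a)=-2.944e+00  a ← 5.176082 − (+6.143e-08/-2.944e+00) = 5.176082
iter 5: u=1.522290  f(a)=-3.553e-15  f'(a)=-2.944e+00  a ← 5.176082 − (-3.553e-15/-2.944e+00) = 5.176082
converged: |Δa| < 1e-12 after 5 iterations
sag = a·(cosh(S/(2a)) − 1) = 5.176082·(cosh(1.522290) − 1) = 7.248899
T_max/T_min = cosh(S/(2a)) = 2.400461

a=5.176 sag=7.249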